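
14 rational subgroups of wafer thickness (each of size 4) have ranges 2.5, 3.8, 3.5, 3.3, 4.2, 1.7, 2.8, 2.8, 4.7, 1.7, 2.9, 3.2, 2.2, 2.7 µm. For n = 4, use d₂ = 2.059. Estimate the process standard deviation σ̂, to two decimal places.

R̄ = (2.5 + 3.8 + 3.5 + 3.3 + 4.2 + 1.7 + 2.8 + 2.8 + 4.7 + 1.7 + 2.9 + 3.2 + 2.2 + 2.7) / 14 = 3.0000
σ̂ = R̄ / d₂ = 3.0000 / 2.059 = 1.4570

1.46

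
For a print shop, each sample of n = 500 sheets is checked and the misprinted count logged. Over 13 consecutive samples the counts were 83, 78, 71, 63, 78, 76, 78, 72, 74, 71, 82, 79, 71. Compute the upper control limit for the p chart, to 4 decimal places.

0.1981

p̄ = Σdᵢ / (k·n) = 976 / (13 × 500) = 0.15015
UCL = p̄ + 3·√(p̄(1−p̄)/n) = 0.15015 + 3 × √(0.15015×0.84985/500) = 0.15015 + 3 × 0.01598 = 0.19808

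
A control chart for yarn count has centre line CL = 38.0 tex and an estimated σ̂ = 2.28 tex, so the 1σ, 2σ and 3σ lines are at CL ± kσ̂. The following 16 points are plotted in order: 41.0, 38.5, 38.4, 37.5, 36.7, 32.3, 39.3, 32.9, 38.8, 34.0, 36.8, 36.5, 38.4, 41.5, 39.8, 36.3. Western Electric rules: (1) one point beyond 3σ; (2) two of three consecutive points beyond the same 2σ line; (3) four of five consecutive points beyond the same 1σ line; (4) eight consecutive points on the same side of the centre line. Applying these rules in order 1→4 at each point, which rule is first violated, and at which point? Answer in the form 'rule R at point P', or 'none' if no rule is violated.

Zone of each point (C = within 1σ̂, B = 1σ̂–2σ̂, A = 2σ̂–3σ̂, * = beyond 3σ̂; sign = side of CL): 1:+B, 2:+C, 3:+C, 4:-C, 5:-C, 6:-A, 7:+C, 8:-A, 9:+C, 10:-B, 11:-C, 12:-C, 13:+C, 14:+B, 15:+C, 16:-C
Rule 2 (two of three consecutive points beyond the same 2σ limit) is satisfied at point 8.

rule 2 at point 8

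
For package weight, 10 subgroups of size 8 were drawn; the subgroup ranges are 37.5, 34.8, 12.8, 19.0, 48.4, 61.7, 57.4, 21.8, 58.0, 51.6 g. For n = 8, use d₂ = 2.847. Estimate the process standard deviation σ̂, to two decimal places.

R̄ = (37.5 + 34.8 + 12.8 + 19.0 + 48.4 + 61.7 + 57.4 + 21.8 + 58.0 + 51.6) / 10 = 40.3000
σ̂ = R̄ / d₂ = 40.3000 / 2.847 = 14.1553

14.16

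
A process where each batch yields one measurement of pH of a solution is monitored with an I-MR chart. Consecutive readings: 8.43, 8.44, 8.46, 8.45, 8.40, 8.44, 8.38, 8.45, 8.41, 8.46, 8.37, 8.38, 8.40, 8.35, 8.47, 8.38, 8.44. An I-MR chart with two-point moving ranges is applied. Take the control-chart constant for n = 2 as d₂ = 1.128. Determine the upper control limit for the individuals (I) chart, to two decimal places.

8.55

X̄ = (8.43 + 8.44 + 8.46 + 8.45 + 8.40 + 8.44 + 8.38 + 8.45 + 8.41 + 8.46 + 8.37 + 8.38 + 8.40 + 8.35 + 8.47 + 8.38 + 8.44) / 17 = 8.4182
Moving ranges: 0.01, 0.02, 0.01, 0.05, 0.04, 0.06, 0.07, 0.04, 0.05, 0.09, 0.01, 0.02, 0.05, 0.12, 0.09, 0.06; M̄R̄ = 0.7900 / 16 = 0.0494
UCL = X̄ + 3·M̄R̄/d₂ = 8.4182 + 3 × 0.0494 / 1.128 = 8.5496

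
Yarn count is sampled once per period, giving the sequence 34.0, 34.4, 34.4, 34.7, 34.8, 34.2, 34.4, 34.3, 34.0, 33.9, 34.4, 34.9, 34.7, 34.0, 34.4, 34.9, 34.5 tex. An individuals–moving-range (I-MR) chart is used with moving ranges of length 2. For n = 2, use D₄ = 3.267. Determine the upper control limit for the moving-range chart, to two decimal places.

Moving ranges: 0.4, 0.0, 0.3, 0.1, 0.6, 0.2, 0.1, 0.3, 0.1, 0.5, 0.5, 0.2, 0.7, 0.4, 0.5, 0.4; M̄R̄ = 5.3000 / 16 = 0.3312
UCL_MR = D₄·M̄R̄ = 3.267 × 0.3312 = 1.0822

1.08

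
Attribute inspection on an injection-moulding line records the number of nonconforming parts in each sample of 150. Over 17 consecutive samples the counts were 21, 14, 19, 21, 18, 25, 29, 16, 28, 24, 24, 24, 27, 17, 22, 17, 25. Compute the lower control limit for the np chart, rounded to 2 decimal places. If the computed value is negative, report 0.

p̄ = Σdᵢ / (k·n) = 371 / (17 × 150) = 0.14549
LCL = np̄ − 3·√(np̄(1−p̄)) = 21.8235 − 3 × 4.3184 = 8.8684

8.87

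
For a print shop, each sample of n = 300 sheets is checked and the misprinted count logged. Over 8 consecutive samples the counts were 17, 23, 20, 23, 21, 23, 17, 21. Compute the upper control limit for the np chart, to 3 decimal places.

p̄ = Σdᵢ / (k·n) = 165 / (8 × 300) = 0.06875
UCL = np̄ + 3·√(np̄(1−p̄)) = 20.6250 + 3 × √(20.6250×0.93125) = 20.6250 + 3 × 4.3826 = 33.7727

33.773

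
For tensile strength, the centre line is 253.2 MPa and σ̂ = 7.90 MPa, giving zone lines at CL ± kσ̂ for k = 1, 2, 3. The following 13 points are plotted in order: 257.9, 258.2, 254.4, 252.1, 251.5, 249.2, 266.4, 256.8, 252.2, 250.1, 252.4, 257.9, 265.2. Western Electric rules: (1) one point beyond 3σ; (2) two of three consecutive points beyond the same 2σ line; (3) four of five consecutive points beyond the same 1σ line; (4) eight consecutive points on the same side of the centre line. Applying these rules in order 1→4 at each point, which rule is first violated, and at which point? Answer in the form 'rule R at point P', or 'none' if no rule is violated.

Zone of each point (C = within 1σ̂, B = 1σ̂–2σ̂, A = 2σ̂–3σ̂, * = beyond 3σ̂; sign = side of CL): 1:+C, 2:+C, 3:+C, 4:-C, 5:-C, 6:-C, 7:+B, 8:+C, 9:-C, 10:-C, 11:-C, 12:+C, 13:+B
No rule fires across all 13 points.

none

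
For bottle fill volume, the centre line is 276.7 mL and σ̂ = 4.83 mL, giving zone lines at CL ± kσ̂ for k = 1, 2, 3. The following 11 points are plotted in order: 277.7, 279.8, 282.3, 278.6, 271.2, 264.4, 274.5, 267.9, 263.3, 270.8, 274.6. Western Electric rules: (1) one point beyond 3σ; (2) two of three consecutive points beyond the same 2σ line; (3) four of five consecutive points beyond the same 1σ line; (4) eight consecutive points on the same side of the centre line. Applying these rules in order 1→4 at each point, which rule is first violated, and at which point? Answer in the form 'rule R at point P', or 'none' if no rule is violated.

Zone of each point (C = within 1σ̂, B = 1σ̂–2σ̂, A = 2σ̂–3σ̂, * = beyond 3σ̂; sign = side of CL): 1:+C, 2:+C, 3:+B, 4:+C, 5:-B, 6:-A, 7:-C, 8:-B, 9:-A, 10:-B, 11:-C
Rule 3 (four of five consecutive points beyond the same 1σ limit) is satisfied at point 9.

rule 3 at point 9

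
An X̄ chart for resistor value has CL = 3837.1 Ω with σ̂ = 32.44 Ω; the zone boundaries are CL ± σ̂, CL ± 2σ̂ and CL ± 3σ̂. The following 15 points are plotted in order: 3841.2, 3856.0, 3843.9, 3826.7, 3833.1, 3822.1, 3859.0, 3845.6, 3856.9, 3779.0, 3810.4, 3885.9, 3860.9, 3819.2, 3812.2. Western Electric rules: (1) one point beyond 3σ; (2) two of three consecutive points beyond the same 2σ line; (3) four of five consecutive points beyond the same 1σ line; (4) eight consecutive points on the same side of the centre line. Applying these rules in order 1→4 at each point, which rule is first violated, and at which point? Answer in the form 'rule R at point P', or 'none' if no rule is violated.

Zone of each point (C = within 1σ̂, B = 1σ̂–2σ̂, A = 2σ̂–3σ̂, * = beyond 3σ̂; sign = side of CL): 1:+C, 2:+C, 3:+C, 4:-C, 5:-C, 6:-C, 7:+C, 8:+C, 9:+C, 10:-B, 11:-C, 12:+B, 13:+C, 14:-C, 15:-C
No rule fires across all 15 points.

none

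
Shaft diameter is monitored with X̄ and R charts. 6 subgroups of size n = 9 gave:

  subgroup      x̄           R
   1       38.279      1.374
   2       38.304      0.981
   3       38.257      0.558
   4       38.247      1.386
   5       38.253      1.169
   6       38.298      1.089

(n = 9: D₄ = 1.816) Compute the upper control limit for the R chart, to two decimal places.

1.98

R̄ = (1.374 + 0.981 + 0.558 + 1.386 + 1.169 + 1.089) / 6 = 6.5570 / 6 = 1.0928
UCL_R = D₄·R̄ = 1.816 × 1.0928 = 1.9846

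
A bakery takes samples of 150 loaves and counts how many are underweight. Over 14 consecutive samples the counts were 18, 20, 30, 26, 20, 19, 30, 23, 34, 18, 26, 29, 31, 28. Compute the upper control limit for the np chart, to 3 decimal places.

p̄ = Σdᵢ / (k·n) = 352 / (14 × 150) = 0.16762
UCL = np̄ + 3·√(np̄(1−p̄)) = 25.1429 + 3 × √(25.1429×0.83238) = 25.1429 + 3 × 4.5748 = 38.8671

38.867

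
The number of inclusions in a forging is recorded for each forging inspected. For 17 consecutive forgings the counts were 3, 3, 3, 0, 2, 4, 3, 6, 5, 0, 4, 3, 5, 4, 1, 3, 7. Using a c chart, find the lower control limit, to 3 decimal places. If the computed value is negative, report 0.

c̄ = (3 + 3 + 3 + 0 + 2 + 4 + 3 + 6 + 5 + 0 + 4 + 3 + 5 + 4 + 1 + 3 + 7) / 17 = 56 / 17 = 3.2941
LCL = c̄ − 3√c̄ = 3.2941 − 3 × 1.8150 = -2.1508 → 0 (cannot be negative)

0.000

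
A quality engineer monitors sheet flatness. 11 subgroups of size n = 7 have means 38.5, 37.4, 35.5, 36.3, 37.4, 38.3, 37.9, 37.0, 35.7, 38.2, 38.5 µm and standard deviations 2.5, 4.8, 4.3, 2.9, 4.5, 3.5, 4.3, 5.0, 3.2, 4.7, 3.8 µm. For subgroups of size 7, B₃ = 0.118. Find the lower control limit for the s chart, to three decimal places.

0.467

s̄ = (2.5 + 4.8 + 4.3 + 2.9 + 4.5 + 3.5 + 4.3 + 5.0 + 3.2 + 4.7 + 3.8) / 11 = 3.9545
LCL_s = B₃·s̄ = 0.118 × 3.9545 = 0.4666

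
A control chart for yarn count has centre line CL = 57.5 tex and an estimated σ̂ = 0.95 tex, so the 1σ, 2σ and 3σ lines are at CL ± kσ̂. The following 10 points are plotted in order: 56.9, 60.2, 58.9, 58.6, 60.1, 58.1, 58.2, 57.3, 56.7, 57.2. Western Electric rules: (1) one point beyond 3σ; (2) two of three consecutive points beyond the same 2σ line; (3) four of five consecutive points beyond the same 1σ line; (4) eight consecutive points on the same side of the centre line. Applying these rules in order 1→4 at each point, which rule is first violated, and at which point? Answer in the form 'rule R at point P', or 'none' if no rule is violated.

Zone of each point (C = within 1σ̂, B = 1σ̂–2σ̂, A = 2σ̂–3σ̂, * = beyond 3σ̂; sign = side of CL): 1:-C, 2:+A, 3:+B, 4:+B, 5:+A, 6:+C, 7:+C, 8:-C, 9:-C, 10:-C
Rule 3 (four of five consecutive points beyond the same 1σ limit) is satisfied at point 5.

rule 3 at point 5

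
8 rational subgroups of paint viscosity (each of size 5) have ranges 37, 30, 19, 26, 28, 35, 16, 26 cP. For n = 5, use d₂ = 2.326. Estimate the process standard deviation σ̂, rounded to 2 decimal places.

R̄ = (37 + 30 + 19 + 26 + 28 + 35 + 16 + 26) / 8 = 27.1250
σ̂ = R̄ / d₂ = 27.1250 / 2.326 = 11.6617

11.66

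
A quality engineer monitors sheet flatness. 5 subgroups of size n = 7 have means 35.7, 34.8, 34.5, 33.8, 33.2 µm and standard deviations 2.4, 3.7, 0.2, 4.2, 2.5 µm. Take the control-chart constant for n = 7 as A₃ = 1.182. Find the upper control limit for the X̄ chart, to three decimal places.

X̄̄ = (35.7 + 34.8 + 34.5 + 33.8 + 33.2) / 5 = 34.4000
s̄ = (2.4 + 3.7 + 0.2 + 4.2 + 2.5) / 5 = 2.6000
UCL = X̄̄ + A₃·s̄ = 34.4000 + 1.182 × 2.6000 = 37.4732

37.473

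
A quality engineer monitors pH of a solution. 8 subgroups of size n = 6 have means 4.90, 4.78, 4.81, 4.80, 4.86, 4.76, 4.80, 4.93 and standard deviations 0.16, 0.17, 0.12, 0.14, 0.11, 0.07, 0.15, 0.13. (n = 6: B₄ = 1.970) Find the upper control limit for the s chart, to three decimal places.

s̄ = (0.16 + 0.17 + 0.12 + 0.14 + 0.11 + 0.07 + 0.15 + 0.13) / 8 = 0.1313
UCL_s = B₄·s̄ = 1.970 × 0.1313 = 0.2586

0.259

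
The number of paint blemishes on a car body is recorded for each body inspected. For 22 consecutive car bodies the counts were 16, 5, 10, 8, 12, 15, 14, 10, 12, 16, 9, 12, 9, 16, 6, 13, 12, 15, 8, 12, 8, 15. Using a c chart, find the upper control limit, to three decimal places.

21.673

c̄ = (16 + 5 + 10 + 8 + 12 + 15 + 14 + 10 + 12 + 16 + 9 + 12 + 9 + 16 + 6 + 13 + 12 + 15 + 8 + 12 + 8 + 15) / 22 = 253 / 22 = 11.5000
UCL = c̄ + 3√c̄ = 11.5000 + 3 × √11.5000 = 11.5000 + 3 × 3.3912 = 21.6735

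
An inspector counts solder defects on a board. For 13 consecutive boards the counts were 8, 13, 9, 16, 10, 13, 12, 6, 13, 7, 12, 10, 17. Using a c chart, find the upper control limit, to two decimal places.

21.28

c̄ = (8 + 13 + 9 + 16 + 10 + 13 + 12 + 6 + 13 + 7 + 12 + 10 + 17) / 13 = 146 / 13 = 11.2308
UCL = c̄ + 3√c̄ = 11.2308 + 3 × √11.2308 = 11.2308 + 3 × 3.3512 = 21.2845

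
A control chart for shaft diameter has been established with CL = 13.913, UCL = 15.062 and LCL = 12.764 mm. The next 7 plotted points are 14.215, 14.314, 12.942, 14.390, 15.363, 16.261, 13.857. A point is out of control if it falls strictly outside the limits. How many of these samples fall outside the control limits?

Compare each point to [12.764, 15.062]: sample 5 = 15.363 > UCL; sample 6 = 16.261 > UCL.

2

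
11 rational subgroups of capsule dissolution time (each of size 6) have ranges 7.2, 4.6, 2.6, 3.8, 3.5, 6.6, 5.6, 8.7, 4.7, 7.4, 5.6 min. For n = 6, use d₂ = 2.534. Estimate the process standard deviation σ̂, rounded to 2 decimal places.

R̄ = (7.2 + 4.6 + 2.6 + 3.8 + 3.5 + 6.6 + 5.6 + 8.7 + 4.7 + 7.4 + 5.6) / 11 = 5.4818
σ̂ = R̄ / d₂ = 5.4818 / 2.534 = 2.1633

2.16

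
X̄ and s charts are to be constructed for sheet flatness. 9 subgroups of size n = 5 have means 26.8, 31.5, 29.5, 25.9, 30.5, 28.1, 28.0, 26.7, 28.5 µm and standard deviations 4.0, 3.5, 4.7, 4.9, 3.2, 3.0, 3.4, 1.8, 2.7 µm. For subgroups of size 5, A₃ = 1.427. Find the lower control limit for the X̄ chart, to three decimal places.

X̄̄ = (26.8 + 31.5 + 29.5 + 25.9 + 30.5 + 28.1 + 28.0 + 26.7 + 28.5) / 9 = 28.3889
s̄ = (4.0 + 3.5 + 4.7 + 4.9 + 3.2 + 3.0 + 3.4 + 1.8 + 2.7) / 9 = 3.4667
LCL = X̄̄ − A₃·s̄ = 28.3889 − 1.427 × 3.4667 = 23.4420

23.442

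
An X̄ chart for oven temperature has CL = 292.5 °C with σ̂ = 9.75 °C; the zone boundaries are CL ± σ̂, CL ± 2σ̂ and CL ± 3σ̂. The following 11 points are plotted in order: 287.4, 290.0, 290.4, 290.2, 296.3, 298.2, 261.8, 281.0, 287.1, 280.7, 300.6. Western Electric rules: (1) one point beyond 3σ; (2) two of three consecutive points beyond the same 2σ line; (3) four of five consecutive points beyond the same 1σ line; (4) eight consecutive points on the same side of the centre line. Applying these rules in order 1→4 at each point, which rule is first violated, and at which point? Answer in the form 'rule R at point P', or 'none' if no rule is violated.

rule 1 at point 7

Zone of each point (C = within 1σ̂, B = 1σ̂–2σ̂, A = 2σ̂–3σ̂, * = beyond 3σ̂; sign = side of CL): 1:-C, 2:-C, 3:-C, 4:-C, 5:+C, 6:+C, 7:-*, 8:-B, 9:-C, 10:-B, 11:+C
Rule 1 (one point beyond the 3σ limits) is satisfied at point 7.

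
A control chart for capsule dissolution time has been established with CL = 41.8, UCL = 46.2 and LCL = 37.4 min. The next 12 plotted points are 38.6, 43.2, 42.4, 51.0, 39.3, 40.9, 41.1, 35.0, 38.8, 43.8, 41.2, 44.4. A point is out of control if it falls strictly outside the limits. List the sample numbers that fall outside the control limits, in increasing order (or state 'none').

Compare each point to [37.4, 46.2]: sample 4 = 51.0 > UCL; sample 8 = 35.0 < LCL.

4, 8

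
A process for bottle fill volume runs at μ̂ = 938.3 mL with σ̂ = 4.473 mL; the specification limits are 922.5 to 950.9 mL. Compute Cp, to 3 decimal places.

Cp = (USL − LSL) / (6σ̂) = (950.9 − 922.5) / (6 × 4.473) = 28.4000 / 26.8380 = 1.0582

1.058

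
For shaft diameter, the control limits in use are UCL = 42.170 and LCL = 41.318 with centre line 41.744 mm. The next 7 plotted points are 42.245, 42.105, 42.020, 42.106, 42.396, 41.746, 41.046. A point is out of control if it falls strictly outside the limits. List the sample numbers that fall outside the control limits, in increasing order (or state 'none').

1, 5, 7

Compare each point to [41.318, 42.170]: sample 1 = 42.245 > UCL; sample 5 = 42.396 > UCL; sample 7 = 41.046 < LCL.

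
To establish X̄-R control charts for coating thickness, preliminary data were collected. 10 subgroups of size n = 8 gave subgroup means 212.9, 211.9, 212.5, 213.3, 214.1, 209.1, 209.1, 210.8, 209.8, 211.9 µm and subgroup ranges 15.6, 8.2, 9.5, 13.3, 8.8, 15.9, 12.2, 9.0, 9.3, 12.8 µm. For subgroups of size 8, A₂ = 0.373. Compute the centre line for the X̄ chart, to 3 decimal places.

X̄̄ = (212.9 + 211.9 + 212.5 + 213.3 + 214.1 + 209.1 + 209.1 + 210.8 + 209.8 + 211.9) / 10 = 2115.4000 / 10 = 211.5400
CL = X̄̄ = 211.5400

211.540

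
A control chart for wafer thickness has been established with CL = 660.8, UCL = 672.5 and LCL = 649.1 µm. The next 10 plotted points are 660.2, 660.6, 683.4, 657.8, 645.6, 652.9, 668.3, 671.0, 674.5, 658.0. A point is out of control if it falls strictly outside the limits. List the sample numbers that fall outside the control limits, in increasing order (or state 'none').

3, 5, 9

Compare each point to [649.1, 672.5]: sample 3 = 683.4 > UCL; sample 5 = 645.6 < LCL; sample 9 = 674.5 > UCL.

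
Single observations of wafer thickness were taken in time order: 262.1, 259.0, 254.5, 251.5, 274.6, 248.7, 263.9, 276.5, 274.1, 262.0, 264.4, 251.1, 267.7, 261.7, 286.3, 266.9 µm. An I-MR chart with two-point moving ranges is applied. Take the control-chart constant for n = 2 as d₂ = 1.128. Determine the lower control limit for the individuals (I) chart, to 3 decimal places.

231.403

X̄ = (262.1 + 259.0 + 254.5 + 251.5 + 274.6 + 248.7 + 263.9 + 276.5 + 274.1 + 262.0 + 264.4 + 251.1 + 267.7 + 261.7 + 286.3 + 266.9) / 16 = 264.0625
Moving ranges: 3.1, 4.5, 3.0, 23.1, 25.9, 15.2, 12.6, 2.4, 12.1, 2.4, 13.3, 16.6, 6.0, 24.6, 19.4; M̄R̄ = 184.2000 / 15 = 12.2800
LCL = X̄ − 3·M̄R̄/d₂ = 264.0625 − 3 × 12.2800 / 1.128 = 231.4029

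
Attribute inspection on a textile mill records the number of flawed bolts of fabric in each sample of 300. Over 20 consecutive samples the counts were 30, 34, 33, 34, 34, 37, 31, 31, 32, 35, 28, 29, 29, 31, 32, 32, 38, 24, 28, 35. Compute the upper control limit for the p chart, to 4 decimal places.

p̄ = Σdᵢ / (k·n) = 637 / (20 × 300) = 0.10617
UCL = p̄ + 3·√(p̄(1−p̄)/n) = 0.10617 + 3 × √(0.10617×0.89383/300) = 0.10617 + 3 × 0.01779 = 0.15952

0.1595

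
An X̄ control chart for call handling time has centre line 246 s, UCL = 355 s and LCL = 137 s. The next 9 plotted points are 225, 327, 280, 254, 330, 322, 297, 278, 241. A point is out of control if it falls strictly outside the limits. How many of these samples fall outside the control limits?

0

All 9 points lie within [137, 355].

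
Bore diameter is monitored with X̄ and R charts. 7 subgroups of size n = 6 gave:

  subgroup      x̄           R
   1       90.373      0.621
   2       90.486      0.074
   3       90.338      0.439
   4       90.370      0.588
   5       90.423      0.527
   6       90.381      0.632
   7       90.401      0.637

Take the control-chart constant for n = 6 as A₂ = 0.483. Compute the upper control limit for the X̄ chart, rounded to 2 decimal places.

90.64

X̄̄ = (90.373 + 90.486 + 90.338 + 90.370 + 90.423 + 90.381 + 90.401) / 7 = 632.7720 / 7 = 90.3960
R̄ = (0.621 + 0.074 + 0.439 + 0.588 + 0.527 + 0.632 + 0.637) / 7 = 3.5180 / 7 = 0.5026
UCL = X̄̄ + A₂·R̄ = 90.3960 + 0.483 × 0.5026 = 90.6387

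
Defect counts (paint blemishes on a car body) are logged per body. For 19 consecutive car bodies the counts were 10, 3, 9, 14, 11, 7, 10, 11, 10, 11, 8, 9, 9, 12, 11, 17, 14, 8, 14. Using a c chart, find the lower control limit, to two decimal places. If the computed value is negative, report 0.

0.74

c̄ = (10 + 3 + 9 + 14 + 11 + 7 + 10 + 11 + 10 + 11 + 8 + 9 + 9 + 12 + 11 + 17 + 14 + 8 + 14) / 19 = 198 / 19 = 10.4211
LCL = c̄ − 3√c̄ = 10.4211 − 3 × 3.2282 = 0.7366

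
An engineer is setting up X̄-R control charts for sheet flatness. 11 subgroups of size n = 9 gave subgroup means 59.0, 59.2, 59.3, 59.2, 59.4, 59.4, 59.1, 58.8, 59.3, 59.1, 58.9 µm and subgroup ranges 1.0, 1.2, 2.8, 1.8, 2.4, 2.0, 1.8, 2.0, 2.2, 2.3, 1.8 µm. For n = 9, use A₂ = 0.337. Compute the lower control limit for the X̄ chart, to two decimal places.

X̄̄ = (59.0 + 59.2 + 59.3 + 59.2 + 59.4 + 59.4 + 59.1 + 58.8 + 59.3 + 59.1 + 58.9) / 11 = 650.7000 / 11 = 59.1545
R̄ = (1.0 + 1.2 + 2.8 + 1.8 + 2.4 + 2.0 + 1.8 + 2.0 + 2.2 + 2.3 + 1.8) / 11 = 21.3000 / 11 = 1.9364
LCL = X̄̄ − A₂·R̄ = 59.1545 − 0.337 × 1.9364 = 58.5020

58.50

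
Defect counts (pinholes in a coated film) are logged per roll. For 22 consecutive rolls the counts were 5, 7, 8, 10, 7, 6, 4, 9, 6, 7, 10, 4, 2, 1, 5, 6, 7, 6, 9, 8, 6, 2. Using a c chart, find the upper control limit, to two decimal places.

c̄ = (5 + 7 + 8 + 10 + 7 + 6 + 4 + 9 + 6 + 7 + 10 + 4 + 2 + 1 + 5 + 6 + 7 + 6 + 9 + 8 + 6 + 2) / 22 = 135 / 22 = 6.1364
UCL = c̄ + 3√c̄ = 6.1364 + 3 × √6.1364 = 6.1364 + 3 × 2.4772 = 13.5679

13.57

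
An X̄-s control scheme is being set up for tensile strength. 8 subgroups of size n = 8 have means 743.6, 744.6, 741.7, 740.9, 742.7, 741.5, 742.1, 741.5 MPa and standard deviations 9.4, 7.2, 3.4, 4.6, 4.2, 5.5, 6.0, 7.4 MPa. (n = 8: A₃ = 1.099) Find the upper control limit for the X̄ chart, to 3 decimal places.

X̄̄ = (743.6 + 744.6 + 741.7 + 740.9 + 742.7 + 741.5 + 742.1 + 741.5) / 8 = 742.3250
s̄ = (9.4 + 7.2 + 3.4 + 4.6 + 4.2 + 5.5 + 6.0 + 7.4) / 8 = 5.9625
UCL = X̄̄ + A₃·s̄ = 742.3250 + 1.099 × 5.9625 = 748.8778

748.878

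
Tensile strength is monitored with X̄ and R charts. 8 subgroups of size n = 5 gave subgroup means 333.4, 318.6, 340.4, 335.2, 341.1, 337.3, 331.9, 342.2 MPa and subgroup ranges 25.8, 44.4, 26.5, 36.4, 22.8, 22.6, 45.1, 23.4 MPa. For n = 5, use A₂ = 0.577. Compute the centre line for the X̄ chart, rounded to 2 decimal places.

X̄̄ = (333.4 + 318.6 + 340.4 + 335.2 + 341.1 + 337.3 + 331.9 + 342.2) / 8 = 2680.1000 / 8 = 335.0125
CL = X̄̄ = 335.0125

335.01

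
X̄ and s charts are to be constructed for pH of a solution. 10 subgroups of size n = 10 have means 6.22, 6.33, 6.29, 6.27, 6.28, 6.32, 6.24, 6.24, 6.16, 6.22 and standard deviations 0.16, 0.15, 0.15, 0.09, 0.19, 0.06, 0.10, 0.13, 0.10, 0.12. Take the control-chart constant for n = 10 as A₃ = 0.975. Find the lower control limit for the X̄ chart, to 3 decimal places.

6.135

X̄̄ = (6.22 + 6.33 + 6.29 + 6.27 + 6.28 + 6.32 + 6.24 + 6.24 + 6.16 + 6.22) / 10 = 6.2570
s̄ = (0.16 + 0.15 + 0.15 + 0.09 + 0.19 + 0.06 + 0.10 + 0.13 + 0.10 + 0.12) / 10 = 0.1250
LCL = X̄̄ − A₃·s̄ = 6.2570 − 0.975 × 0.1250 = 6.1351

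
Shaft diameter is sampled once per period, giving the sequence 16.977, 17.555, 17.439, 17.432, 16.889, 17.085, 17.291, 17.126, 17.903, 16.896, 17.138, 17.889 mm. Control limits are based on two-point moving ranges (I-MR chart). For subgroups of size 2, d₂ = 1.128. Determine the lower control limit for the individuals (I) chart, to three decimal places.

16.192

X̄ = (16.977 + 17.555 + 17.439 + 17.432 + 16.889 + 17.085 + 17.291 + 17.126 + 17.903 + 16.896 + 17.138 + 17.889) / 12 = 17.3017
Moving ranges: 0.578, 0.116, 0.007, 0.543, 0.196, 0.206, 0.165, 0.777, 1.007, 0.242, 0.751; M̄R̄ = 4.5880 / 11 = 0.4171
LCL = X̄ − 3·M̄R̄/d₂ = 17.3017 − 3 × 0.4171 / 1.128 = 16.1924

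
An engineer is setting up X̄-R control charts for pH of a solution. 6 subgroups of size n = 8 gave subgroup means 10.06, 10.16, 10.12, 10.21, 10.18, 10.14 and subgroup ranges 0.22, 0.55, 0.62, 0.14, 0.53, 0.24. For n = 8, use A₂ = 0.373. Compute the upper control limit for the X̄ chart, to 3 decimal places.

10.288

X̄̄ = (10.06 + 10.16 + 10.12 + 10.21 + 10.18 + 10.14) / 6 = 60.8700 / 6 = 10.1450
R̄ = (0.22 + 0.55 + 0.62 + 0.14 + 0.53 + 0.24) / 6 = 2.3000 / 6 = 0.3833
UCL = X̄̄ + A₂·R̄ = 10.1450 + 0.373 × 0.3833 = 10.2880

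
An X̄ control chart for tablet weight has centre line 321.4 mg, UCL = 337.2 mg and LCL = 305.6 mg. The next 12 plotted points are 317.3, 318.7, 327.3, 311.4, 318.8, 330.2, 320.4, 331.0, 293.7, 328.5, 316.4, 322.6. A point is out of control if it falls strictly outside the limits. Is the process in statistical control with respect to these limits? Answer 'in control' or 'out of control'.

out of control

Compare each point to [305.6, 337.2]: sample 9 = 293.7 < LCL.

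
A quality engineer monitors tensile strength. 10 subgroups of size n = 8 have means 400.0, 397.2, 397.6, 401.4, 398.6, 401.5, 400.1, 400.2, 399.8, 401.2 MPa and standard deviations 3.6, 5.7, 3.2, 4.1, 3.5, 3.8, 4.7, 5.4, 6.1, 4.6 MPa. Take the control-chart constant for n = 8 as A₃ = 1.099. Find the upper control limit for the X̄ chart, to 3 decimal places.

404.673

X̄̄ = (400.0 + 397.2 + 397.6 + 401.4 + 398.6 + 401.5 + 400.1 + 400.2 + 399.8 + 401.2) / 10 = 399.7600
s̄ = (3.6 + 5.7 + 3.2 + 4.1 + 3.5 + 3.8 + 4.7 + 5.4 + 6.1 + 4.6) / 10 = 4.4700
UCL = X̄̄ + A₃·s̄ = 399.7600 + 1.099 × 4.4700 = 404.6725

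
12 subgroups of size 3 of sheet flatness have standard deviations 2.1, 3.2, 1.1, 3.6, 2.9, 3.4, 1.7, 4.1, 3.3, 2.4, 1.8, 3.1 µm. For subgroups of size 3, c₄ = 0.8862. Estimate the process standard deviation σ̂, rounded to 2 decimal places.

s̄ = (2.1 + 3.2 + 1.1 + 3.6 + 2.9 + 3.4 + 1.7 + 4.1 + 3.3 + 2.4 + 1.8 + 3.1) / 12 = 2.7250
σ̂ = s̄ / c₄ = 2.7250 / 0.8862 = 3.0749

3.07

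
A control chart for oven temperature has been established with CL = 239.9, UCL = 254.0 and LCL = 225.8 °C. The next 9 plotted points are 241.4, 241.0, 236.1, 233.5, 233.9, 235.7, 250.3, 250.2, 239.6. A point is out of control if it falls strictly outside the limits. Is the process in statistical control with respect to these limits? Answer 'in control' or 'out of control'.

in control

All 9 points lie within [225.8, 254.0].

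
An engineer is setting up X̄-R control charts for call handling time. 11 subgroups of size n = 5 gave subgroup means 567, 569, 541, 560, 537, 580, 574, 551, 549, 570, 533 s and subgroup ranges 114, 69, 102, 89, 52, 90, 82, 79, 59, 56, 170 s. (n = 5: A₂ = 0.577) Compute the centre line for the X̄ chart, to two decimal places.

X̄̄ = (567 + 569 + 541 + 560 + 537 + 580 + 574 + 551 + 549 + 570 + 533) / 11 = 6131.0000 / 11 = 557.3636
CL = X̄̄ = 557.3636

557.36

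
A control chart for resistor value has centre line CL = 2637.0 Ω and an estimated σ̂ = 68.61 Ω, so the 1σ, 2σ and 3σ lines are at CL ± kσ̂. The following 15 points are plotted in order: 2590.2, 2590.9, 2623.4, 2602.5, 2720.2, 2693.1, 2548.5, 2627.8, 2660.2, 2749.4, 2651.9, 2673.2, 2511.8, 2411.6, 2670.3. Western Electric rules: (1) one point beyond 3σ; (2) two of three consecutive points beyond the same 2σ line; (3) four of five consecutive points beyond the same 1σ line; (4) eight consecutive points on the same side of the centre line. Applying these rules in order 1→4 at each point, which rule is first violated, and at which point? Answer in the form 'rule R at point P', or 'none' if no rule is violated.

rule 1 at point 14

Zone of each point (C = within 1σ̂, B = 1σ̂–2σ̂, A = 2σ̂–3σ̂, * = beyond 3σ̂; sign = side of CL): 1:-C, 2:-C, 3:-C, 4:-C, 5:+B, 6:+C, 7:-B, 8:-C, 9:+C, 10:+B, 11:+C, 12:+C, 13:-B, 14:-*, 15:+C
Rule 1 (one point beyond the 3σ limits) is satisfied at point 14.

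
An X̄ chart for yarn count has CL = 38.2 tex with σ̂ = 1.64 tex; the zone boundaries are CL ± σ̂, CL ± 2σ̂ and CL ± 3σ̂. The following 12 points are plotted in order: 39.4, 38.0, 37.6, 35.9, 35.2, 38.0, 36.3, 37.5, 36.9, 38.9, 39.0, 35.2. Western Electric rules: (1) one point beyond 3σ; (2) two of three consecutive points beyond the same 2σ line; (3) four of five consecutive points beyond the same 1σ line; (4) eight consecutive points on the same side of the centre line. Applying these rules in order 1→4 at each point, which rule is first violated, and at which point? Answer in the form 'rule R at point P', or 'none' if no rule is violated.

Zone of each point (C = within 1σ̂, B = 1σ̂–2σ̂, A = 2σ̂–3σ̂, * = beyond 3σ̂; sign = side of CL): 1:+C, 2:-C, 3:-C, 4:-B, 5:-B, 6:-C, 7:-B, 8:-C, 9:-C, 10:+C, 11:+C, 12:-B
Rule 4 (eight consecutive points on the same side of the centre line) is satisfied at point 9.

rule 4 at point 9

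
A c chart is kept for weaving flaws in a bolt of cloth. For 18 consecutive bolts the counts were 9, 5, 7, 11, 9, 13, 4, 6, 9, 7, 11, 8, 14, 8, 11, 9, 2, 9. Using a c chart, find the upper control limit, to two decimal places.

17.16

c̄ = (9 + 5 + 7 + 11 + 9 + 13 + 4 + 6 + 9 + 7 + 11 + 8 + 14 + 8 + 11 + 9 + 2 + 9) / 18 = 152 / 18 = 8.4444
UCL = c̄ + 3√c̄ = 8.4444 + 3 × √8.4444 = 8.4444 + 3 × 2.9059 = 17.1622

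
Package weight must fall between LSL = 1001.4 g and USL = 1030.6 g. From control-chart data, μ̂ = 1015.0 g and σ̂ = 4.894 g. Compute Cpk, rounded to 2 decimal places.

Cpu = (USL − μ̂) / (3σ̂) = (1030.6 − 1015.0) / (3 × 4.894) = 1.0625; Cpl = (μ̂ − LSL) / (3σ̂) = (1015.0 − 1001.4) / (3 × 4.894) = 0.9263; Cpk = min(Cpu, Cpl) = 0.9263

0.93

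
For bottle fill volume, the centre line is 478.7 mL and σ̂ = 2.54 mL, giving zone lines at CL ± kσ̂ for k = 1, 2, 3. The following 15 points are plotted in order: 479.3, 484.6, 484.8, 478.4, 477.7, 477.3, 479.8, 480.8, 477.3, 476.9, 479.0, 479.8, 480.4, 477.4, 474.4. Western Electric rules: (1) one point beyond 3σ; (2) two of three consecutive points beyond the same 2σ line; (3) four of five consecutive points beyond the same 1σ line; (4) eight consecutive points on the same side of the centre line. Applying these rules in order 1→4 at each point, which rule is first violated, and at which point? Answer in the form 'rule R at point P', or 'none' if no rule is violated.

rule 2 at point 3

Zone of each point (C = within 1σ̂, B = 1σ̂–2σ̂, A = 2σ̂–3σ̂, * = beyond 3σ̂; sign = side of CL): 1:+C, 2:+A, 3:+A, 4:-C, 5:-C, 6:-C, 7:+C, 8:+C, 9:-C, 10:-C, 11:+C, 12:+C, 13:+C, 14:-C, 15:-B
Rule 2 (two of three consecutive points beyond the same 2σ limit) is satisfied at point 3.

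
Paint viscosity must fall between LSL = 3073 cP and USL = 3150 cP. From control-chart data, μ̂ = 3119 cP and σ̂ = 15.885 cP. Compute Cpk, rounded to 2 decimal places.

0.65

Cpu = (USL − μ̂) / (3σ̂) = (3150 − 3119) / (3 × 15.885) = 0.6505; Cpl = (μ̂ − LSL) / (3σ̂) = (3119 − 3073) / (3 × 15.885) = 0.9653; Cpk = min(Cpu, Cpl) = 0.6505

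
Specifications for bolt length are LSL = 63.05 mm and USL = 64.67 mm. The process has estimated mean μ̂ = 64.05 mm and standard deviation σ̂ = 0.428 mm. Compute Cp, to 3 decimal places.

0.631

Cp = (USL − LSL) / (6σ̂) = (64.67 − 63.05) / (6 × 0.428) = 1.6200 / 2.5680 = 0.6308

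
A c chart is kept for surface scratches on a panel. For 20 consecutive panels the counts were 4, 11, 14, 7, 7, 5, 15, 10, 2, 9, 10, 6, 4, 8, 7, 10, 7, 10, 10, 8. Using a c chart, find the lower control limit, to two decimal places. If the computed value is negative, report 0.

0.00

c̄ = (4 + 11 + 14 + 7 + 7 + 5 + 15 + 10 + 2 + 9 + 10 + 6 + 4 + 8 + 7 + 10 + 7 + 10 + 10 + 8) / 20 = 164 / 20 = 8.2000
LCL = c̄ − 3√c̄ = 8.2000 − 3 × 2.8636 = -0.3907 → 0 (cannot be negative)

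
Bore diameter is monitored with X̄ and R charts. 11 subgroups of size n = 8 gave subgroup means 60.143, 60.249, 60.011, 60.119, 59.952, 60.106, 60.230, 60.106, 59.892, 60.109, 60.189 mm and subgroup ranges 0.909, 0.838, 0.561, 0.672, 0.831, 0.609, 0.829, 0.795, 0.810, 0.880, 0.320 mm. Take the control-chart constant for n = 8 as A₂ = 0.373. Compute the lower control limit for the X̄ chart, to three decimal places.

X̄̄ = (60.143 + 60.249 + 60.011 + 60.119 + 59.952 + 60.106 + 60.230 + 60.106 + 59.892 + 60.109 + 60.189) / 11 = 661.1060 / 11 = 60.1005
R̄ = (0.909 + 0.838 + 0.561 + 0.672 + 0.831 + 0.609 + 0.829 + 0.795 + 0.810 + 0.880 + 0.320) / 11 = 8.0540 / 11 = 0.7322
LCL = X̄̄ − A₂·R̄ = 60.1005 − 0.373 × 0.7322 = 59.8274

59.827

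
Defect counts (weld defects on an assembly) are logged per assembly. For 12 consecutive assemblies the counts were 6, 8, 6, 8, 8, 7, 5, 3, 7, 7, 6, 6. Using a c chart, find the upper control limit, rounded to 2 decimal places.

c̄ = (6 + 8 + 6 + 8 + 8 + 7 + 5 + 3 + 7 + 7 + 6 + 6) / 12 = 77 / 12 = 6.4167
UCL = c̄ + 3√c̄ = 6.4167 + 3 × √6.4167 = 6.4167 + 3 × 2.5331 = 14.0160

14.02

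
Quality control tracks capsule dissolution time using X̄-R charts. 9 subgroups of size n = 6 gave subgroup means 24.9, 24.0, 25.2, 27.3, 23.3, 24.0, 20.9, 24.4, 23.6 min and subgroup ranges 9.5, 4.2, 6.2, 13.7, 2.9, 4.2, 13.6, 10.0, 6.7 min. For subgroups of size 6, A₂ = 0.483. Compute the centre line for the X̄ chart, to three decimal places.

24.178

X̄̄ = (24.9 + 24.0 + 25.2 + 27.3 + 23.3 + 24.0 + 20.9 + 24.4 + 23.6) / 9 = 217.6000 / 9 = 24.1778
CL = X̄̄ = 24.1778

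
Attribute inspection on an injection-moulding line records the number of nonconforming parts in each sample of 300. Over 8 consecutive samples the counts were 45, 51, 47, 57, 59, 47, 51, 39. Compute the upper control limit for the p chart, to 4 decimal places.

0.2293

p̄ = Σdᵢ / (k·n) = 396 / (8 × 300) = 0.16500
UCL = p̄ + 3·√(p̄(1−p̄)/n) = 0.16500 + 3 × √(0.16500×0.83500/300) = 0.16500 + 3 × 0.02143 = 0.22929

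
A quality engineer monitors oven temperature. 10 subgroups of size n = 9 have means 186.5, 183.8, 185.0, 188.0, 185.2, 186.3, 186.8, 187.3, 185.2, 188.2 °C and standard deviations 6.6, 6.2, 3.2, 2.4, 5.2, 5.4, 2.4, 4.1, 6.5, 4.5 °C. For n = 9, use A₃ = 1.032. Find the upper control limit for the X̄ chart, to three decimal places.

X̄̄ = (186.5 + 183.8 + 185.0 + 188.0 + 185.2 + 186.3 + 186.8 + 187.3 + 185.2 + 188.2) / 10 = 186.2300
s̄ = (6.6 + 6.2 + 3.2 + 2.4 + 5.2 + 5.4 + 2.4 + 4.1 + 6.5 + 4.5) / 10 = 4.6500
UCL = X̄̄ + A₃·s̄ = 186.2300 + 1.032 × 4.6500 = 191.0288

191.029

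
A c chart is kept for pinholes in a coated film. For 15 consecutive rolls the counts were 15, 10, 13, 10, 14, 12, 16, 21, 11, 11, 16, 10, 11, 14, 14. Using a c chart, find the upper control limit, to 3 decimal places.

24.100

c̄ = (15 + 10 + 13 + 10 + 14 + 12 + 16 + 21 + 11 + 11 + 16 + 10 + 11 + 14 + 14) / 15 = 198 / 15 = 13.2000
UCL = c̄ + 3√c̄ = 13.2000 + 3 × √13.2000 = 13.2000 + 3 × 3.6332 = 24.0995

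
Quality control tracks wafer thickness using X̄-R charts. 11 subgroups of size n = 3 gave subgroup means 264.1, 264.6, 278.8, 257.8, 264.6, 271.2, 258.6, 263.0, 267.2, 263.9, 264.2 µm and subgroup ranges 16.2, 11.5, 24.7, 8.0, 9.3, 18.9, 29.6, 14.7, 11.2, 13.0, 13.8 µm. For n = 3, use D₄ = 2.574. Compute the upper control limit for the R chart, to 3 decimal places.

39.991

R̄ = (16.2 + 11.5 + 24.7 + 8.0 + 9.3 + 18.9 + 29.6 + 14.7 + 11.2 + 13.0 + 13.8) / 11 = 170.9000 / 11 = 15.5364
UCL_R = D₄·R̄ = 2.574 × 15.5364 = 39.9906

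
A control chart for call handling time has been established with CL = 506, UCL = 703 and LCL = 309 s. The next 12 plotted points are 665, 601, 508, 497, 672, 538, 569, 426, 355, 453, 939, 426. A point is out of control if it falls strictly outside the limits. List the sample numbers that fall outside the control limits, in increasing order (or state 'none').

Compare each point to [309, 703]: sample 11 = 939 > UCL.

11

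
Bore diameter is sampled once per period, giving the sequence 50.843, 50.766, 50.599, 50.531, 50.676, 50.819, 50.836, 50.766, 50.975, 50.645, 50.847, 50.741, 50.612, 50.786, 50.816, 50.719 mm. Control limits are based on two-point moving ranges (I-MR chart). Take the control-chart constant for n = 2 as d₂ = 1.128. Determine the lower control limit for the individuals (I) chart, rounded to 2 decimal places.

X̄ = (50.843 + 50.766 + 50.599 + 50.531 + 50.676 + 50.819 + 50.836 + 50.766 + 50.975 + 50.645 + 50.847 + 50.741 + 50.612 + 50.786 + 50.816 + 50.719) / 16 = 50.7486
Moving ranges: 0.077, 0.167, 0.068, 0.145, 0.143, 0.017, 0.070, 0.209, 0.330, 0.202, 0.106, 0.129, 0.174, 0.030, 0.097; M̄R̄ = 1.9640 / 15 = 0.1309
LCL = X̄ − 3·M̄R̄/d₂ = 50.7486 − 3 × 0.1309 / 1.128 = 50.4003

50.40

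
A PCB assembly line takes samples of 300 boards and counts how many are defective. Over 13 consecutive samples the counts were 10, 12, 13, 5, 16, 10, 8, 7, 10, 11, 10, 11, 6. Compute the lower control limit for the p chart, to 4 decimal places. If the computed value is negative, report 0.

0.0021

p̄ = Σdᵢ / (k·n) = 129 / (13 × 300) = 0.03308
LCL = p̄ − 3·√(p̄(1−p̄)/n) = 0.03308 − 3 × 0.01033 = 0.00210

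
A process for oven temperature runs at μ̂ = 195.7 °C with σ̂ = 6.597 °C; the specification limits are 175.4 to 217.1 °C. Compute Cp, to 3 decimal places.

1.054

Cp = (USL − LSL) / (6σ̂) = (217.1 − 175.4) / (6 × 6.597) = 41.7000 / 39.5820 = 1.0535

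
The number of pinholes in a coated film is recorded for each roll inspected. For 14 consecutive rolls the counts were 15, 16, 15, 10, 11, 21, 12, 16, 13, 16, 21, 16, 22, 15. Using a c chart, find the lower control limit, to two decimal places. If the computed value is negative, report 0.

3.78

c̄ = (15 + 16 + 15 + 10 + 11 + 21 + 12 + 16 + 13 + 16 + 21 + 16 + 22 + 15) / 14 = 219 / 14 = 15.6429
LCL = c̄ − 3√c̄ = 15.6429 − 3 × 3.9551 = 3.7775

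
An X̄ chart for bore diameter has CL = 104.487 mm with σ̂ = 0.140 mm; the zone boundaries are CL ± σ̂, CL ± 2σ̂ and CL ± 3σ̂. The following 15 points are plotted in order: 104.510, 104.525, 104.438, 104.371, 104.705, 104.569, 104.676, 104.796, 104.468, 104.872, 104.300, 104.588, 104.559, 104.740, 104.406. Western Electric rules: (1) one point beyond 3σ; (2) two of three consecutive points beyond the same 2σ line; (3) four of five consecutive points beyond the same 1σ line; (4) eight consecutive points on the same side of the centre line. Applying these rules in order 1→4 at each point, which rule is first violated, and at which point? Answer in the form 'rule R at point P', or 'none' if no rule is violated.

Zone of each point (C = within 1σ̂, B = 1σ̂–2σ̂, A = 2σ̂–3σ̂, * = beyond 3σ̂; sign = side of CL): 1:+C, 2:+C, 3:-C, 4:-C, 5:+B, 6:+C, 7:+B, 8:+A, 9:-C, 10:+A, 11:-B, 12:+C, 13:+C, 14:+B, 15:-C
Rule 2 (two of three consecutive points beyond the same 2σ limit) is satisfied at point 10.

rule 2 at point 10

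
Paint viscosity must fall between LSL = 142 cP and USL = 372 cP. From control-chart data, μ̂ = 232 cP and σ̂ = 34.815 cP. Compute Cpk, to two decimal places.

0.86

Cpu = (USL − μ̂) / (3σ̂) = (372 − 232) / (3 × 34.815) = 1.3404; Cpl = (μ̂ − LSL) / (3σ̂) = (232 − 142) / (3 × 34.815) = 0.8617; Cpk = min(Cpu, Cpl) = 0.8617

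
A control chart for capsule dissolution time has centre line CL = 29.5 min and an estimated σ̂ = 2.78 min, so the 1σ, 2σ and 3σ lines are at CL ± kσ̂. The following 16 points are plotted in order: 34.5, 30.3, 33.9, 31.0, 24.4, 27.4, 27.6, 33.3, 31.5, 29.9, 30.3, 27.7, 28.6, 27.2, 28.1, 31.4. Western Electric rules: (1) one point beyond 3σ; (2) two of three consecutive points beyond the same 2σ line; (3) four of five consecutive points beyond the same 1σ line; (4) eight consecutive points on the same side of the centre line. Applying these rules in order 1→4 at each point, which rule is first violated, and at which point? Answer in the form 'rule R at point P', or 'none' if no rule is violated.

none

Zone of each point (C = within 1σ̂, B = 1σ̂–2σ̂, A = 2σ̂–3σ̂, * = beyond 3σ̂; sign = side of CL): 1:+B, 2:+C, 3:+B, 4:+C, 5:-B, 6:-C, 7:-C, 8:+B, 9:+C, 10:+C, 11:+C, 12:-C, 13:-C, 14:-C, 15:-C, 16:+C
No rule fires across all 16 points.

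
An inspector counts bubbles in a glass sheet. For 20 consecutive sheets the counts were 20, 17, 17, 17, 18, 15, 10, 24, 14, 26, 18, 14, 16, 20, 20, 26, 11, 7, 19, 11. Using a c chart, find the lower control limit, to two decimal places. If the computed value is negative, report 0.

c̄ = (20 + 17 + 17 + 17 + 18 + 15 + 10 + 24 + 14 + 26 + 18 + 14 + 16 + 20 + 20 + 26 + 11 + 7 + 19 + 11) / 20 = 340 / 20 = 17.0000
LCL = c̄ − 3√c̄ = 17.0000 − 3 × 4.1231 = 4.6307

4.63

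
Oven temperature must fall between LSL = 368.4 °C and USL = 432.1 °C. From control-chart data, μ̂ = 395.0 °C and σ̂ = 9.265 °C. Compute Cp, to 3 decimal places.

1.146

Cp = (USL − LSL) / (6σ̂) = (432.1 − 368.4) / (6 × 9.265) = 63.7000 / 55.5900 = 1.1459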